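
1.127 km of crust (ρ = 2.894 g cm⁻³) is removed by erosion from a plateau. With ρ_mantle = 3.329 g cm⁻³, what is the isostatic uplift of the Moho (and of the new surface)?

Unloading: uplift u = e ρ_c/ρ_m = 1.127 km × 2.894/3.329 = 0.98 km.

0.98 km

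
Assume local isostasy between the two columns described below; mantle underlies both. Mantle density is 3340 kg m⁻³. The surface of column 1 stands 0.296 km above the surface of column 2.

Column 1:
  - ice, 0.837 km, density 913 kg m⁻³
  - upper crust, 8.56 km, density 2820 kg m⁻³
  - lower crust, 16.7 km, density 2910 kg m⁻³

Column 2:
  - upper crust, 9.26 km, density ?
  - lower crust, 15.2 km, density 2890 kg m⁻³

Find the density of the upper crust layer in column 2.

2710 kg m⁻³

Take the compensation level at the base of the deeper column (depth z_c below the surface of column 1) and equate Σ ρ_i t_i down to z_c; mantle fills any gap and the z_c terms cancel.
Column 1: 0.837×913 + 8.56×2820 + 16.7×2910 + (z_c − 26.097)×3340
Column 2: 0.296×0 + 9.26×ρ + 15.2×2890 + (z_c − 0.296 − 24.46)×3340
The z_c×3340 term appears on both sides and cancels. Collect the known terms of each column as K = Σ(ρt)_known − 3340 × (depth of known layers): K_1 = 73500.381 − 3340×26.097 = −13663.599; K_2 = 43928 − 3340×(0.296 + 24.46) = −38757.04.
Balance: K_1 = K_2 + 9.26×ρ, so ρ = (K_1 − K_2)/9.26 = 25093.4/9.26 = 2710 kg m⁻³.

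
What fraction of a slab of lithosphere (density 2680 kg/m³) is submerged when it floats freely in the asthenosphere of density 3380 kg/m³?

Submerged fraction = ρ_obj/ρ_fluid = 2680/3380 = 79.3%.

79.3%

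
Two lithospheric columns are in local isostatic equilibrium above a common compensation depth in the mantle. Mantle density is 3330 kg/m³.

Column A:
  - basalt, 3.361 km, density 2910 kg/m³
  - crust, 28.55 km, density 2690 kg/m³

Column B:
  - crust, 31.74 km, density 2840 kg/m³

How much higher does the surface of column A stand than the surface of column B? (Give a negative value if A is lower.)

1.24 km

For any compensation level in the mantle, the mantle terms cancel and isostasy reduces to e = (Σt_A − Σt_B) − (Σ(ρt)_A − Σ(ρt)_B) / ρ_m.
Σt_A = 31.911 km; Σt_B = 31.74 km; Σ(ρt)_A = 86580.01; Σ(ρt)_B = 90141.6 (in km·kg/m³).
e = (31.911 − 31.74) − (86580.01 − 90141.6) / 3330 = 1.24 km.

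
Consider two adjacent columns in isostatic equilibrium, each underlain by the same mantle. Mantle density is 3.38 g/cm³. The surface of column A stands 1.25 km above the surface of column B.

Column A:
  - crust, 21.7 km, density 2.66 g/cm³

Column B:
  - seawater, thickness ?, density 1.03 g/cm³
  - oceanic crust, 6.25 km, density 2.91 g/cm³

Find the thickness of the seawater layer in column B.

3.6 km

Take the compensation level at the base of the deeper column (depth z_c below the surface of column A) and equate Σ ρ_i t_i down to z_c; mantle fills any gap and the z_c terms cancel.
Column A: 21.7×2.66 + (z_c − 21.7)×3.38
Column B: 1.25×0 + x×1.03 + 6.25×2.91 + (z_c − 1.25 − 6.25 − x)×3.38
The z_c×3.38 term appears on both sides and cancels. Collect the known terms of each column as K = Σ(ρt)_known − 3.38 × (depth of known layers): K_A = 57.722 − 3.38×21.7 = −15.624; K_B = 18.1875 − 3.38×(1.25 + 6.25) = −7.1625.
Balance: K_A = K_B − x×(3.38 − 1.03), so x = (K_B − K_A)/(3.38 − 1.03) = 8.4615/2.35 = 3.6 km.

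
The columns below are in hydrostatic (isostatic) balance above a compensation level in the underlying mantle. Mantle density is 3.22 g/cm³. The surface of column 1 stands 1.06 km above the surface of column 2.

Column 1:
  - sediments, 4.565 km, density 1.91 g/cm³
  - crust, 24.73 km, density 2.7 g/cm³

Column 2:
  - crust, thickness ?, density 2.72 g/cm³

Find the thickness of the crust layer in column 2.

Take the compensation level at the base of the deeper column (depth z_c below the surface of column 1) and equate Σ ρ_i t_i down to z_c; mantle fills any gap and the z_c terms cancel.
Column 1: 4.565×1.91 + 24.73×2.7 + (z_c − 29.295)×3.22
Column 2: 1.06×0 + x×2.72 + (z_c − 1.06 − 0 − x)×3.22
The z_c×3.22 term appears on both sides and cancels. Collect the known terms of each column as K = Σ(ρt)_known − 3.22 × (depth of known layers): K_1 = 75.49015 − 3.22×29.295 = −18.83975; K_2 = 0 − 3.22×(1.06 + 0) = −3.4132.
Balance: K_1 = K_2 − x×(3.22 − 2.72), so x = (K_2 − K_1)/(3.22 − 2.72) = 15.4265/0.5 = 30.9 km.

30.9 km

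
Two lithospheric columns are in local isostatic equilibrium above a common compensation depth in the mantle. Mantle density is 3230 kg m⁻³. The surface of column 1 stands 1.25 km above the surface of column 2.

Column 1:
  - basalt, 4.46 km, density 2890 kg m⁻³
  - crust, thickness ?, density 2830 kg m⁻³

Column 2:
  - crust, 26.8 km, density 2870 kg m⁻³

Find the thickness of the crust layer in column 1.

Take the compensation level at the base of the deeper column (depth z_c below the surface of column 1) and equate Σ ρ_i t_i down to z_c; mantle fills any gap and the z_c terms cancel.
Column 1: 4.46×2890 + x×2830 + (z_c − 4.46 − x)×3230
Column 2: 1.25×0 + 26.8×2870 + (z_c − 1.25 − 26.8)×3230
The z_c×3230 term appears on both sides and cancels. Collect the known terms of each column as K = Σ(ρt)_known − 3230 × (depth of known layers): K_1 = 12889.4 − 3230×4.46 = −1516.4; K_2 = 76916 − 3230×(1.25 + 26.8) = −13685.5.
Balance: K_1 − x×(3230 − 2830) = K_2, so x = (K_1 − K_2)/(3230 − 2830) = 12169.1/400 = 30.4 km.

30.4 km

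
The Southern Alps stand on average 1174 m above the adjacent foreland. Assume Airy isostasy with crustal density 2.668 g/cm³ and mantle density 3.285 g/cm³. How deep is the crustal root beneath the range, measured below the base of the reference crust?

In Airy isostatic equilibrium: the weight of the topography is balanced by the buoyancy of the root, ρ_c h = (ρ_m − ρ_c) r.
r = h · ρ_c / (ρ_m − ρ_c) = 1174 m × 2.668 / (3.285 − 2.668) = 5080 m.

5080 m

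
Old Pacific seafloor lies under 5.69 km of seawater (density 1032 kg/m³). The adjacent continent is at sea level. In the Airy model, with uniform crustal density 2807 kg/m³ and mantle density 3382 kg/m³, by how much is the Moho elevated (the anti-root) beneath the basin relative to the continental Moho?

17.6 km

Isostatic balance requires: replacing crust with seawater at the top is compensated by replacing crust with mantle at the base: d (ρ_c − ρ_w) = a (ρ_m − ρ_c).
a = d (ρ_c − ρ_w)/(ρ_m − ρ_c) = 5.69 km × 1775/575 = 17.6 km.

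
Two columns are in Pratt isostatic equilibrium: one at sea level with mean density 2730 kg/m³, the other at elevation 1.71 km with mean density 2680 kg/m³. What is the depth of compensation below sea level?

91.7 km

ρ_ref D = ρ (D + h) → D (ρ_ref − ρ) = ρ h.
D = ρ h/(ρ_ref − ρ) = 2680 × 1.71 km/(2730 − 2680) = 91.7 km.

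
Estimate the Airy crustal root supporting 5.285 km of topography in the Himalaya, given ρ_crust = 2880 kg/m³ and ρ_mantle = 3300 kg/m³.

Equating mass per unit area of the two columns: the weight of the topography is balanced by the buoyancy of the root, ρ_c h = (ρ_m − ρ_c) r.
r = h · ρ_c / (ρ_m − ρ_c) = 5.285 km × 2880 / (3300 − 2880) = 36.2 km.

36.2 km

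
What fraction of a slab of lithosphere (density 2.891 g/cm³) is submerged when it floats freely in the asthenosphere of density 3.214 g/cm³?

Submerged fraction = ρ_obj/ρ_fluid = 2.891/3.214 = 90%.

90%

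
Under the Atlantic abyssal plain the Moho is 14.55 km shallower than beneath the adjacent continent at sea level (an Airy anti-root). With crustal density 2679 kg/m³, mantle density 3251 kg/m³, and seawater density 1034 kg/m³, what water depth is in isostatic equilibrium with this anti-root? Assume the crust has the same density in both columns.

5.06 km

Replacing a thickness d of crust by seawater at the top must be balanced by replacing crust with mantle at the base: d (ρ_c − ρ_w) = a (ρ_m − ρ_c).
d = a (ρ_m − ρ_c)/(ρ_c − ρ_w) = 14.55 km × 572/1645 = 5.06 km.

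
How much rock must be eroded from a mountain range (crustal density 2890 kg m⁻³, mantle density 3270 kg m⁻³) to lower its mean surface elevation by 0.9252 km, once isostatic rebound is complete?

7.96 km

Net drop Δ = e − u = e − e ρ_c/ρ_m = e (ρ_m − ρ_c)/ρ_m.
e = Δ ρ_m/(ρ_m − ρ_c) = 0.9252 km × 3270/380 = 7.96 km.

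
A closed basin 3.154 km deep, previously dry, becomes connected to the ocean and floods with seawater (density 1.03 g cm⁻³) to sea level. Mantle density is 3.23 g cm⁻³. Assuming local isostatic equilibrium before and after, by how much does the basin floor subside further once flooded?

After flooding the water column is d + s deep. Its weight must equal the weight of mantle displaced by the extra subsidence s: (d + s) ρ_w = s ρ_m.
s = d ρ_w / (ρ_m − ρ_w) = 3.154 km × 1.03/(3.23 − 1.03) = 1.48 km.

1.48 km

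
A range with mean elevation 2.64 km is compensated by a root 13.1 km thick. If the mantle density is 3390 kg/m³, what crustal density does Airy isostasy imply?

2820 kg/m³

ρ_c h = (ρ_m − ρ_c) r → ρ_c (h + r) = ρ_m r → ρ_c = ρ_m r / (h + r).
ρ_c = 3390 × 13.1 km / (2.64 km + 13.1 km) = 2820 kg/m³.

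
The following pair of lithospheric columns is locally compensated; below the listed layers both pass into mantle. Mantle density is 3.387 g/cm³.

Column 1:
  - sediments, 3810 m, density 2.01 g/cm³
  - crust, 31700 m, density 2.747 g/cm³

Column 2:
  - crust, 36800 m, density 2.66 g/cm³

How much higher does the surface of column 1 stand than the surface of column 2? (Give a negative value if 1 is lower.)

For any compensation level in the mantle, the mantle terms cancel and isostasy reduces to e = (Σt_1 − Σt_2) − (Σ(ρt)_1 − Σ(ρt)_2) / ρ_m.
Σt_1 = 35510 m; Σt_2 = 36800 m; Σ(ρt)_1 = 94738; Σ(ρt)_2 = 97888 (in m·g/cm³).
e = (35510 − 36800) − (94738 − 97888) / 3.387 = −360 m.

−360 m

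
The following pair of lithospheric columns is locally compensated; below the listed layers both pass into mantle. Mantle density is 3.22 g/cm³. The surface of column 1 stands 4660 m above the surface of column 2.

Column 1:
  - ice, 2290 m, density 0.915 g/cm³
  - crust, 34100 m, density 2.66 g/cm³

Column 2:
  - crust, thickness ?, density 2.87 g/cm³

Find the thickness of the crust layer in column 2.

Take the compensation level at the base of the deeper column (depth z_c below the surface of column 1) and equate Σ ρ_i t_i down to z_c; mantle fills any gap and the z_c terms cancel.
Column 1: 2290×0.915 + 34100×2.66 + (z_c − 36390)×3.22
Column 2: 4660×0 + x×2.87 + (z_c − 4660 − 0 − x)×3.22
The z_c×3.22 term appears on both sides and cancels. Collect the known terms of each column as K = Σ(ρt)_known − 3.22 × (depth of known layers): K_1 = 92801.35 − 3.22×36390 = −24374.45; K_2 = 0 − 3.22×(4660 + 0) = −15005.2.
Balance: K_1 = K_2 − x×(3.22 − 2.87), so x = (K_2 − K_1)/(3.22 − 2.87) = 9369.25/0.35 = 26800 m.

26800 m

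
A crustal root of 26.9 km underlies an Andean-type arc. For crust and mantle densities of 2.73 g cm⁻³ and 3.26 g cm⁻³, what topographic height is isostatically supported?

5.22 km

Isostatic balance requires: ρ_c h = (ρ_m − ρ_c) r.
h = r (ρ_m − ρ_c) / ρ_c = 26.9 km × (3.26 − 2.73) / 2.73 = 5.22 km.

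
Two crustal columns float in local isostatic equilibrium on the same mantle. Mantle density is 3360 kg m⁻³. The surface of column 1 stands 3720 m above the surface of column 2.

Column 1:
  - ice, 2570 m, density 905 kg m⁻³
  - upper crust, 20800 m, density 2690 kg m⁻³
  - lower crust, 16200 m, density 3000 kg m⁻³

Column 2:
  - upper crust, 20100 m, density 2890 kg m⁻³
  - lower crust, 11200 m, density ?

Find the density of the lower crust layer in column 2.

2990 kg m⁻³

Take the compensation level at the base of the deeper column (depth z_c below the surface of column 1) and equate Σ ρ_i t_i down to z_c; mantle fills any gap and the z_c terms cancel.
Column 1: 2570×905 + 20800×2690 + 16200×3000 + (z_c − 39570)×3360
Column 2: 3720×0 + 20100×2890 + 11200×ρ + (z_c − 3720 − 31300)×3360
The z_c×3360 term appears on both sides and cancels. Collect the known terms of each column as K = Σ(ρt)_known − 3360 × (depth of known layers): K_1 = 106877850 − 3360×39570 = −26077350; K_2 = 58089000 − 3360×(3720 + 31300) = −59578200.
Balance: K_1 = K_2 + 11200×ρ, so ρ = (K_1 − K_2)/11200 = 33500800/11200 = 2990 kg m⁻³.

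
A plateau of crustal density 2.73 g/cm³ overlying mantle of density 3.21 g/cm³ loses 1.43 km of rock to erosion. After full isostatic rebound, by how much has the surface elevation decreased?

Rebound u = e ρ_c/ρ_m = 1.43 km × 2.73/3.21 = 1.216 km.
Net surface drop = e − u = 1.43 km − 1.216 km = e (ρ_m − ρ_c)/ρ_m = 0.214 km.

0.214 km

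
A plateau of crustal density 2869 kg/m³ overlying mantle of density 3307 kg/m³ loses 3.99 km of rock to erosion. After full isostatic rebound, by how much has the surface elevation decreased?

Rebound u = e ρ_c/ρ_m = 3.99 km × 2869/3307 = 3.462 km.
Net surface drop = e − u = 3.99 km − 3.462 km = e (ρ_m − ρ_c)/ρ_m = 0.528 km.

0.528 km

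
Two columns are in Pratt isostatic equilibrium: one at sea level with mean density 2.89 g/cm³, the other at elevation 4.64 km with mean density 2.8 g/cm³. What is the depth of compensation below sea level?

144 km

ρ_ref D = ρ (D + h) → D (ρ_ref − ρ) = ρ h.
D = ρ h/(ρ_ref − ρ) = 2.8 × 4.64 km/(2.89 − 2.8) = 144 km.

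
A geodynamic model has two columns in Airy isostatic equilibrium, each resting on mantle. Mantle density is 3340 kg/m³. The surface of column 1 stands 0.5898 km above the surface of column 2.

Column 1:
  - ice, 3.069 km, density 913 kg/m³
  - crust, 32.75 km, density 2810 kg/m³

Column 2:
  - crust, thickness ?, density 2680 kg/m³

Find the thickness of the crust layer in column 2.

34.6 km

Take the compensation level at the base of the deeper column (depth z_c below the surface of column 1) and equate Σ ρ_i t_i down to z_c; mantle fills any gap and the z_c terms cancel.
Column 1: 3.069×913 + 32.75×2810 + (z_c − 35.819)×3340
Column 2: 0.5898×0 + x×2680 + (z_c − 0.5898 − 0 − x)×3340
The z_c×3340 term appears on both sides and cancels. Collect the known terms of each column as K = Σ(ρt)_known − 3340 × (depth of known layers): K_1 = 94829.497 − 3340×35.819 = −24805.963; K_2 = 0 − 3340×(0.5898 + 0) = −1969.932.
Balance: K_1 = K_2 − x×(3340 − 2680), so x = (K_2 − K_1)/(3340 − 2680) = 22836/660 = 34.6 km.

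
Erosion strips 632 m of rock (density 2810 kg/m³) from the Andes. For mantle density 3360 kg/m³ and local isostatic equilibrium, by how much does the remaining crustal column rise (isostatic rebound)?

Unloading: uplift u = e ρ_c/ρ_m = 632 m × 2810/3360 = 529 m.

529 m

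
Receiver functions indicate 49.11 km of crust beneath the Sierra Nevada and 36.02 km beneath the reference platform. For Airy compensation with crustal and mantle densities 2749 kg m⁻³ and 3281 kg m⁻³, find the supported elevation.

Excess crust Δ = 49.11 km − 36.02 km = 13.09 km, split between elevation h and root r with h + r = Δ.
Airy balance ρ_c h = (ρ_m − ρ_c) r gives r = h ρ_c/(ρ_m − ρ_c), so h (1 + ρ_c/(ρ_m − ρ_c)) = Δ, i.e. h = Δ (ρ_m − ρ_c)/ρ_m.
h = 13.09 km × 532/3281 = 2.12 km.

2.12 km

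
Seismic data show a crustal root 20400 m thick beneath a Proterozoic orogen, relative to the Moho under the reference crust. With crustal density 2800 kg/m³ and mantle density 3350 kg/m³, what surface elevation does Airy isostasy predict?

Equating mass per unit area of the two columns: ρ_c h = (ρ_m − ρ_c) r.
h = r (ρ_m − ρ_c) / ρ_c = 20400 m × (3350 − 2800) / 2800 = 4010 m.

4010 m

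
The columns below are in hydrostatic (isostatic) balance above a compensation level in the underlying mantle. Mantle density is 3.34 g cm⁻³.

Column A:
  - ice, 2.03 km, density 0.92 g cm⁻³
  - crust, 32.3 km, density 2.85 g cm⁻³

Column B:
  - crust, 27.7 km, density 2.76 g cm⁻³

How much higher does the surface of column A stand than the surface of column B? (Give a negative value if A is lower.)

For any compensation level in the mantle, the mantle terms cancel and isostasy reduces to e = (Σt_A − Σt_B) − (Σ(ρt)_A − Σ(ρt)_B) / ρ_m.
Σt_A = 34.33 km; Σt_B = 27.7 km; Σ(ρt)_A = 93.9226; Σ(ρt)_B = 76.452 (in km·g cm⁻³).
e = (34.33 − 27.7) − (93.9226 − 76.452) / 3.34 = 1.4 km.

1.4 km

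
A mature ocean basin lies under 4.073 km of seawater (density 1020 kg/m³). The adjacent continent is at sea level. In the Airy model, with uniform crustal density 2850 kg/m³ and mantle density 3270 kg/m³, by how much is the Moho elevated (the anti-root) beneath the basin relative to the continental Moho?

Isostatic balance requires: replacing crust with seawater at the top is compensated by replacing crust with mantle at the base: d (ρ_c − ρ_w) = a (ρ_m − ρ_c).
a = d (ρ_c − ρ_w)/(ρ_m − ρ_c) = 4.073 km × 1830/420 = 17.7 km.

17.7 km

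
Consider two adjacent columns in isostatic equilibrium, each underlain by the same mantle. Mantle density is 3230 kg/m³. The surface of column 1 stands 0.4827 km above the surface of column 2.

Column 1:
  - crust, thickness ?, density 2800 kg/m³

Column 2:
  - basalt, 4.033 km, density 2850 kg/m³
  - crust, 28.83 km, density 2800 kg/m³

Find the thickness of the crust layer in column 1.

Take the compensation level at the base of the deeper column (depth z_c below the surface of column 1) and equate Σ ρ_i t_i down to z_c; mantle fills any gap and the z_c terms cancel.
Column 1: x×2800 + (z_c − 0 − x)×3230
Column 2: 0.4827×0 + 4.033×2850 + 28.83×2800 + (z_c − 0.4827 − 32.863)×3230
The z_c×3230 term appears on both sides and cancels. Collect the known terms of each column as K = Σ(ρt)_known − 3230 × (depth of known layers): K_1 = 0 − 3230×0 = 0; K_2 = 92218.05 − 3230×(0.4827 + 32.863) = −15488.561.
Balance: K_1 − x×(3230 − 2800) = K_2, so x = (K_1 − K_2)/(3230 − 2800) = 15488.6/430 = 36 km.

36 km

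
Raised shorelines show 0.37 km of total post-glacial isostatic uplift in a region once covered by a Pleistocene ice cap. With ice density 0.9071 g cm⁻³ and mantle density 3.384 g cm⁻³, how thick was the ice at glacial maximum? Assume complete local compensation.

u = t ρ_ice/ρ_m → t = u ρ_m/ρ_ice = 0.37 km × 3.384/0.9071 = 1.38 km.

1.38 km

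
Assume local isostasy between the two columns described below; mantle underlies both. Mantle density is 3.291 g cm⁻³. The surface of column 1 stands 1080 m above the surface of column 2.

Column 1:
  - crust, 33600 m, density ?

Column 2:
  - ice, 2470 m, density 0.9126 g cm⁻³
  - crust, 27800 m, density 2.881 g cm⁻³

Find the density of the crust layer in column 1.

Take the compensation level at the base of the deeper column (depth z_c below the surface of column 1) and equate Σ ρ_i t_i down to z_c; mantle fills any gap and the z_c terms cancel.
Column 1: 33600×ρ + (z_c − 33600)×3.291
Column 2: 1080×0 + 2470×0.9126 + 27800×2.881 + (z_c − 1080 − 30270)×3.291
The z_c×3.291 term appears on both sides and cancels. Collect the known terms of each column as K = Σ(ρt)_known − 3.291 × (depth of known layers): K_1 = 0 − 3.291×33600 = −110577.6; K_2 = 82345.922 − 3.291×(1080 + 30270) = −20826.928.
Balance: K_1 + 33600×ρ = K_2, so ρ = (K_2 − K_1)/33600 = 89750.7/33600 = 2.67 g cm⁻³.

2.67 g cm⁻³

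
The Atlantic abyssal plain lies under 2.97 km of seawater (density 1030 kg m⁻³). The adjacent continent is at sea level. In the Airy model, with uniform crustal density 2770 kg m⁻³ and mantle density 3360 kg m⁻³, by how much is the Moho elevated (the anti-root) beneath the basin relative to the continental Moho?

8.76 km

Balancing pressure at the compensation depth: replacing crust with seawater at the top is compensated by replacing crust with mantle at the base: d (ρ_c − ρ_w) = a (ρ_m − ρ_c).
a = d (ρ_c − ρ_w)/(ρ_m − ρ_c) = 2.97 km × 1740/590 = 8.76 km.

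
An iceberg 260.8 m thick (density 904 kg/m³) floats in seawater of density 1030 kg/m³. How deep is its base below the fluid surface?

Draft d = t ρ_obj/ρ_fluid = 260.8 m × 904/1030 = 229 m.

229 m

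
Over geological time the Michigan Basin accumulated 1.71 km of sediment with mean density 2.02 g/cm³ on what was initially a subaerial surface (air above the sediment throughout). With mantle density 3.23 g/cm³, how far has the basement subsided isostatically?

1.07 km

Subaerial load: s = t ρ_sed / ρ_m = 1.71 km × 2.02/3.23 = 1.07 km.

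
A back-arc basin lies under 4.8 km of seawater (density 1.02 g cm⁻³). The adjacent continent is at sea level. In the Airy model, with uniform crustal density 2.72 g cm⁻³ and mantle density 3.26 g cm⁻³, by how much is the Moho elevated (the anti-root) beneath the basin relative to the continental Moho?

By Archimedes' principle applied to the lithosphere: replacing crust with seawater at the top is compensated by replacing crust with mantle at the base: d (ρ_c − ρ_w) = a (ρ_m − ρ_c).
a = d (ρ_c − ρ_w)/(ρ_m − ρ_c) = 4.8 km × 1.7/0.54 = 15.1 km.

15.1 km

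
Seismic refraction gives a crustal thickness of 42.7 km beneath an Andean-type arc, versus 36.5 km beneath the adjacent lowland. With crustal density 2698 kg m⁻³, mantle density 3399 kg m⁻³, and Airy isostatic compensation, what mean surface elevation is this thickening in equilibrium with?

Excess crust Δ = 42.7 km − 36.5 km = 6.2 km, split between elevation h and root r with h + r = Δ.
Airy balance ρ_c h = (ρ_m − ρ_c) r gives r = h ρ_c/(ρ_m − ρ_c), so h (1 + ρ_c/(ρ_m − ρ_c)) = Δ, i.e. h = Δ (ρ_m − ρ_c)/ρ_m.
h = 6.2 km × 701/3399 = 1.28 km.

1.28 km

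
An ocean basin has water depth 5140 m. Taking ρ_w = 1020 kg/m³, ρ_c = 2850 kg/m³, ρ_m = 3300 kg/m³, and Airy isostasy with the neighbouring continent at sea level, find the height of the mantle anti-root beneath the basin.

For local isostatic compensation: replacing crust with seawater at the top is compensated by replacing crust with mantle at the base: d (ρ_c − ρ_w) = a (ρ_m − ρ_c).
a = d (ρ_c − ρ_w)/(ρ_m − ρ_c) = 5140 m × 1830/450 = 20900 m.

20900 m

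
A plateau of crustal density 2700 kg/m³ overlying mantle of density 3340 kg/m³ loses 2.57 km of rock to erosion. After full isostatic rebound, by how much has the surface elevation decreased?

0.492 km

Rebound u = e ρ_c/ρ_m = 2.57 km × 2700/3340 = 2.078 km.
Net surface drop = e − u = 2.57 km − 2.078 km = e (ρ_m − ρ_c)/ρ_m = 0.492 km.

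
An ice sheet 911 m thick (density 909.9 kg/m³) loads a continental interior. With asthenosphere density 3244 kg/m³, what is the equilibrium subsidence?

256 m

By Archimedes' principle applied to the lithosphere: the ice load ρ_ice t is balanced by mantle displaced below, ρ_m s.
s = t ρ_ice / ρ_m = 911 m × 909.9/3244 = 256 m.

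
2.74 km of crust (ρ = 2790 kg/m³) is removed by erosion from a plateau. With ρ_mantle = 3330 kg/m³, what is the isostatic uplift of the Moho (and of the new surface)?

Unloading: uplift u = e ρ_c/ρ_m = 2.74 km × 2790/3330 = 2.3 km.

2.3 km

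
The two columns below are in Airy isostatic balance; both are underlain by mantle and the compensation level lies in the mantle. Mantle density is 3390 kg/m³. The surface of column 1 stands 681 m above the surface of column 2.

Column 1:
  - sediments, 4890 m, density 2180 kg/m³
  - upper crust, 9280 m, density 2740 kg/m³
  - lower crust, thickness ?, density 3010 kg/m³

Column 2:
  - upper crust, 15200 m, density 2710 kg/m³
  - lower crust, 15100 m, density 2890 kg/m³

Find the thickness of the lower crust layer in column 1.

21700 m

Take the compensation level at the base of the deeper column (depth z_c below the surface of column 1) and equate Σ ρ_i t_i down to z_c; mantle fills any gap and the z_c terms cancel.
Column 1: 4890×2180 + 9280×2740 + x×3010 + (z_c − 14170 − x)×3390
Column 2: 681×0 + 15200×2710 + 15100×2890 + (z_c − 681 − 30300)×3390
The z_c×3390 term appears on both sides and cancels. Collect the known terms of each column as K = Σ(ρt)_known − 3390 × (depth of known layers): K_1 = 36087400 − 3390×14170 = −11948900; K_2 = 84831000 − 3390×(681 + 30300) = −20194590.
Balance: K_1 − x×(3390 − 3010) = K_2, so x = (K_1 − K_2)/(3390 − 3010) = 8245690/380 = 21700 m.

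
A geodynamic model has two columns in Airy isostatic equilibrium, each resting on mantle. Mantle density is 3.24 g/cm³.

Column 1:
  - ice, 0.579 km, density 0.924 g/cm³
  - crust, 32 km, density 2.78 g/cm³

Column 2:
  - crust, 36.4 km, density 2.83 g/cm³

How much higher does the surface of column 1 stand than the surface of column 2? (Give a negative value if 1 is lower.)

For any compensation level in the mantle, the mantle terms cancel and isostasy reduces to e = (Σt_1 − Σt_2) − (Σ(ρt)_1 − Σ(ρt)_2) / ρ_m.
Σt_1 = 32.579 km; Σt_2 = 36.4 km; Σ(ρt)_1 = 89.494996; Σ(ρt)_2 = 103.012 (in km·g/cm³).
e = (32.579 − 36.4) − (89.494996 − 103.012) / 3.24 = 0.351 km.

0.351 km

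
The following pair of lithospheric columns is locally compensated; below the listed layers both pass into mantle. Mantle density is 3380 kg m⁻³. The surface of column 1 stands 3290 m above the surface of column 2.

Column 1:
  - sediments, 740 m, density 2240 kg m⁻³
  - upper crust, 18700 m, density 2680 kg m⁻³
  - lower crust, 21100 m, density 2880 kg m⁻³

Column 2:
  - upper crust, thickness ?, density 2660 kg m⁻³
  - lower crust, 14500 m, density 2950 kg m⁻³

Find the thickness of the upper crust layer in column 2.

Take the compensation level at the base of the deeper column (depth z_c below the surface of column 1) and equate Σ ρ_i t_i down to z_c; mantle fills any gap and the z_c terms cancel.
Column 1: 740×2240 + 18700×2680 + 21100×2880 + (z_c − 40540)×3380
Column 2: 3290×0 + x×2660 + 14500×2950 + (z_c − 3290 − 14500 − x)×3380
The z_c×3380 term appears on both sides and cancels. Collect the known terms of each column as K = Σ(ρt)_known − 3380 × (depth of known layers): K_1 = 112541600 − 3380×40540 = −24483600; K_2 = 42775000 − 3380×(3290 + 14500) = −17355200.
Balance: K_1 = K_2 − x×(3380 − 2660), so x = (K_2 − K_1)/(3380 − 2660) = 7128400/720 = 9900 m.

9900 m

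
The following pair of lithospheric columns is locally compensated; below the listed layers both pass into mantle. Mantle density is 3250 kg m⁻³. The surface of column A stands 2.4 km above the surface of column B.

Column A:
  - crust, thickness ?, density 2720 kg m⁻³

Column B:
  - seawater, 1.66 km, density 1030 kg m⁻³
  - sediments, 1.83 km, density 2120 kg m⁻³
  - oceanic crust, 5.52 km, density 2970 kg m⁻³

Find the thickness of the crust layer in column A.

Take the compensation level at the base of the deeper column (depth z_c below the surface of column A) and equate Σ ρ_i t_i down to z_c; mantle fills any gap and the z_c terms cancel.
Column A: x×2720 + (z_c − 0 − x)×3250
Column B: 2.4×0 + 1.66×1030 + 1.83×2120 + 5.52×2970 + (z_c − 2.4 − 9.01)×3250
The z_c×3250 term appears on both sides and cancels. Collect the known terms of each column as K = Σ(ρt)_known − 3250 × (depth of known layers): K_A = 0 − 3250×0 = 0; K_B = 21983.8 − 3250×(2.4 + 9.01) = −15098.7.
Balance: K_A − x×(3250 − 2720) = K_B, so x = (K_A − K_B)/(3250 − 2720) = 15098.7/530 = 28.5 km.

28.5 km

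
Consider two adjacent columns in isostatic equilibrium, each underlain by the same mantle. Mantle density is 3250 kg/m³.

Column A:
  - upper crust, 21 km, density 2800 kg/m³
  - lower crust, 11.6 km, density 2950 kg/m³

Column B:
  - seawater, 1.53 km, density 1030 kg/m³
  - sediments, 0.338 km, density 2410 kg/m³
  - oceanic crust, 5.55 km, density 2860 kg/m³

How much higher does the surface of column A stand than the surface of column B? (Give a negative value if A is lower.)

For any compensation level in the mantle, the mantle terms cancel and isostasy reduces to e = (Σt_A − Σt_B) − (Σ(ρt)_A − Σ(ρt)_B) / ρ_m.
Σt_A = 32.6 km; Σt_B = 7.418 km; Σ(ρt)_A = 93020; Σ(ρt)_B = 18263.48 (in km·kg/m³).
e = (32.6 − 7.418) − (93020 − 18263.48) / 3250 = 2.18 km.

2.18 km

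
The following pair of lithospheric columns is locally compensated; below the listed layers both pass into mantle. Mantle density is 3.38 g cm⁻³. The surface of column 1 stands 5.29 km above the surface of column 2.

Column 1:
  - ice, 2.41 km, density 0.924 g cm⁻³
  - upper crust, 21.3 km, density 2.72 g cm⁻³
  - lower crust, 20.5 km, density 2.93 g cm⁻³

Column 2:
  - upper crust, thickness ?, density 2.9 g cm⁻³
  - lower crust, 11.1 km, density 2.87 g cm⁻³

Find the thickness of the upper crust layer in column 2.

11.8 km

Take the compensation level at the base of the deeper column (depth z_c below the surface of column 1) and equate Σ ρ_i t_i down to z_c; mantle fills any gap and the z_c terms cancel.
Column 1: 2.41×0.924 + 21.3×2.72 + 20.5×2.93 + (z_c − 44.21)×3.38
Column 2: 5.29×0 + x×2.9 + 11.1×2.87 + (z_c − 5.29 − 11.1 − x)×3.38
The z_c×3.38 term appears on both sides and cancels. Collect the known terms of each column as K = Σ(ρt)_known − 3.38 × (depth of known layers): K_1 = 120.22784 − 3.38×44.21 = −29.20196; K_2 = 31.857 − 3.38×(5.29 + 11.1) = −23.5412.
Balance: K_1 = K_2 − x×(3.38 − 2.9), so x = (K_2 − K_1)/(3.38 − 2.9) = 5.66076/0.48 = 11.8 km.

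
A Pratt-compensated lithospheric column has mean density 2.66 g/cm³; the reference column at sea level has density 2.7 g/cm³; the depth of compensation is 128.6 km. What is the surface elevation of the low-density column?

1.93 km

ρ_ref D = ρ (D + h) → h = D (ρ_ref − ρ)/ρ.
h = 128.6 km × (2.7 − 2.66)/2.66 = 1.93 km.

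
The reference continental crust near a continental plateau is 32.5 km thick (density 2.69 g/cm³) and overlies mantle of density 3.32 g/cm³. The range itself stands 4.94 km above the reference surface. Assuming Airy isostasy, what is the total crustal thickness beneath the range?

58.5 km

Root depth r = h ρ_c / (ρ_m − ρ_c) = 4.94 km × 2.69 / 0.63 = 21.09 km.
Total thickness = T + h + r = 32.5 km + 4.94 km + 21.09 km = 58.5 km.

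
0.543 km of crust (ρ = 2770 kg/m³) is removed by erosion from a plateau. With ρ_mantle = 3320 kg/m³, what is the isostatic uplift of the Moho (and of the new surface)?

0.453 km

Unloading: uplift u = e ρ_c/ρ_m = 0.543 km × 2770/3320 = 0.453 km.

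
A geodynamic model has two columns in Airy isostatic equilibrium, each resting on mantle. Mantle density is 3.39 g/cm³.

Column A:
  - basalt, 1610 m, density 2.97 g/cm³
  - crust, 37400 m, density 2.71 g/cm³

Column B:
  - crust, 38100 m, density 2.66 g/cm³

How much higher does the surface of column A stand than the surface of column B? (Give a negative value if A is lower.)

−503 m

For any compensation level in the mantle, the mantle terms cancel and isostasy reduces to e = (Σt_A − Σt_B) − (Σ(ρt)_A − Σ(ρt)_B) / ρ_m.
Σt_A = 39010 m; Σt_B = 38100 m; Σ(ρt)_A = 106135.7; Σ(ρt)_B = 101346 (in m·g/cm³).
e = (39010 − 38100) − (106135.7 − 101346) / 3.39 = −503 m.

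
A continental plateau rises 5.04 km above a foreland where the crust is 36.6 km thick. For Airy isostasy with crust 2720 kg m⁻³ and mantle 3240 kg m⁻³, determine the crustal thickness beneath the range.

Root depth r = h ρ_c / (ρ_m − ρ_c) = 5.04 km × 2720 / 520 = 26.36 km.
Total thickness = T + h + r = 36.6 km + 5.04 km + 26.36 km = 68 km.

68 km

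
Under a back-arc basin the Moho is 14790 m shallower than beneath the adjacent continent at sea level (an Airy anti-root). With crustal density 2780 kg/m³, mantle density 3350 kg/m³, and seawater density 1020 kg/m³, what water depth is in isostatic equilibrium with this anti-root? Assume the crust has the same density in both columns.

Replacing a thickness d of crust by seawater at the top must be balanced by replacing crust with mantle at the base: d (ρ_c − ρ_w) = a (ρ_m − ρ_c).
d = a (ρ_m − ρ_c)/(ρ_c − ρ_w) = 14790 m × 570/1760 = 4790 m.

4790 m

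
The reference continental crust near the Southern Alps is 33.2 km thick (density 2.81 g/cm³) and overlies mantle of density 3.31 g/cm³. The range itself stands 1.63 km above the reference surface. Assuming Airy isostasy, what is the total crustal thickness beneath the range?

Root depth r = h ρ_c / (ρ_m − ρ_c) = 1.63 km × 2.81 / 0.5 = 9.161 km.
Total thickness = T + h + r = 33.2 km + 1.63 km + 9.161 km = 44 km.

44 km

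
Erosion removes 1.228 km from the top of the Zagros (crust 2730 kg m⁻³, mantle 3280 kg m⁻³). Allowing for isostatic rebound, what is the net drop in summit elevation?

0.206 km

Rebound u = e ρ_c/ρ_m = 1.228 km × 2730/3280 = 1.022 km.
Net surface drop = e − u = 1.228 km − 1.022 km = e (ρ_m − ρ_c)/ρ_m = 0.206 km.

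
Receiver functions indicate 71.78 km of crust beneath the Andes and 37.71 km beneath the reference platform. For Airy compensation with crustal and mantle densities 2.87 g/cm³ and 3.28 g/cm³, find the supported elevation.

4.26 km

Excess crust Δ = 71.78 km − 37.71 km = 34.07 km, split between elevation h and root r with h + r = Δ.
Airy balance ρ_c h = (ρ_m − ρ_c) r gives r = h ρ_c/(ρ_m − ρ_c), so h (1 + ρ_c/(ρ_m − ρ_c)) = Δ, i.e. h = Δ (ρ_m − ρ_c)/ρ_m.
h = 34.07 km × 0.41/3.28 = 4.26 km.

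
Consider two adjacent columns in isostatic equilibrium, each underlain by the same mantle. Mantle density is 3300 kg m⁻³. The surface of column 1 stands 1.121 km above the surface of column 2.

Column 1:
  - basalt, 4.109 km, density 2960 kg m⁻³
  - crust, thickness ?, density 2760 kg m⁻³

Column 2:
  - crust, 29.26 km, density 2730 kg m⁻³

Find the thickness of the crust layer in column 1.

Take the compensation level at the base of the deeper column (depth z_c below the surface of column 1) and equate Σ ρ_i t_i down to z_c; mantle fills any gap and the z_c terms cancel.
Column 1: 4.109×2960 + x×2760 + (z_c − 4.109 − x)×3300
Column 2: 1.121×0 + 29.26×2730 + (z_c − 1.121 − 29.26)×3300
The z_c×3300 term appears on both sides and cancels. Collect the known terms of each column as K = Σ(ρt)_known − 3300 × (depth of known layers): K_1 = 12162.64 − 3300×4.109 = −1397.06; K_2 = 79879.8 − 3300×(1.121 + 29.26) = −20377.5.
Balance: K_1 − x×(3300 − 2760) = K_2, so x = (K_1 − K_2)/(3300 − 2760) = 18980.4/540 = 35.1 km.

35.1 km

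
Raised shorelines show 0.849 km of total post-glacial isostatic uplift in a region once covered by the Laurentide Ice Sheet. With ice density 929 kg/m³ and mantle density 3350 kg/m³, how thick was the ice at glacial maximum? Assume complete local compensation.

3.06 km

u = t ρ_ice/ρ_m → t = u ρ_m/ρ_ice = 0.849 km × 3350/929 = 3.06 km.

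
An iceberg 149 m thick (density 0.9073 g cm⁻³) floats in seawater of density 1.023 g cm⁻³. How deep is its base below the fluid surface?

132 m

Draft d = t ρ_obj/ρ_fluid = 149 m × 0.9073/1.023 = 132 m.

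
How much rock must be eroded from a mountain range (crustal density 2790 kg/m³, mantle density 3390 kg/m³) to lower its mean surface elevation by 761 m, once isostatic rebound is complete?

Net drop Δ = e − u = e − e ρ_c/ρ_m = e (ρ_m − ρ_c)/ρ_m.
e = Δ ρ_m/(ρ_m − ρ_c) = 761 m × 3390/600 = 4300 m.

4300 m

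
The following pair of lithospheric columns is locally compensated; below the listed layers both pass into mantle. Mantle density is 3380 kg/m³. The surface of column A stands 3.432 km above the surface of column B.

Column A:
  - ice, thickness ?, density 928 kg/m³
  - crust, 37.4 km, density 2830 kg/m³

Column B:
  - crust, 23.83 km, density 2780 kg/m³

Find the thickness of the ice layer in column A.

2.17 km

Take the compensation level at the base of the deeper column (depth z_c below the surface of column A) and equate Σ ρ_i t_i down to z_c; mantle fills any gap and the z_c terms cancel.
Column A: x×928 + 37.4×2830 + (z_c − 37.4 − x)×3380
Column B: 3.432×0 + 23.83×2780 + (z_c − 3.432 − 23.83)×3380
The z_c×3380 term appears on both sides and cancels. Collect the known terms of each column as K = Σ(ρt)_known − 3380 × (depth of known layers): K_A = 105842 − 3380×37.4 = −20570; K_B = 66247.4 − 3380×(3.432 + 23.83) = −25898.16.
Balance: K_A − x×(3380 − 928) = K_B, so x = (K_A − K_B)/(3380 − 928) = 5328.16/2452 = 2.17 km.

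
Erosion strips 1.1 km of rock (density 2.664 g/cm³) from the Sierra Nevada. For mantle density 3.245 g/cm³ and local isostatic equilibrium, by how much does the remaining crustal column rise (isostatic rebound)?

Unloading: uplift u = e ρ_c/ρ_m = 1.1 km × 2.664/3.245 = 0.903 km.

0.903 km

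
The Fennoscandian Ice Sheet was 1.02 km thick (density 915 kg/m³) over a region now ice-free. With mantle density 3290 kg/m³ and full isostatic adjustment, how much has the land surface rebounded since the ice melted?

Removing the load lets mantle flow back in; uplift u satisfies ρ_ice t = ρ_m u.
u = t ρ_ice/ρ_m = 1.02 km × 915/3290 = 0.284 km.

0.284 km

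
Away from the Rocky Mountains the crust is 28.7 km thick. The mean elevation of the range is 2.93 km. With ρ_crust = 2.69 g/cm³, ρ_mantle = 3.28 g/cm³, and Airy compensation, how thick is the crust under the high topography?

Root depth r = h ρ_c / (ρ_m − ρ_c) = 2.93 km × 2.69 / 0.59 = 13.36 km.
Total thickness = T + h + r = 28.7 km + 2.93 km + 13.36 km = 45 km.

45 km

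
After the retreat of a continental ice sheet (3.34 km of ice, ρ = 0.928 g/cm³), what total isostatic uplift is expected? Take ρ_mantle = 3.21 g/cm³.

0.966 km

Removing the load lets mantle flow back in; uplift u satisfies ρ_ice t = ρ_m u.
u = t ρ_ice/ρ_m = 3.34 km × 0.928/3.21 = 0.966 km.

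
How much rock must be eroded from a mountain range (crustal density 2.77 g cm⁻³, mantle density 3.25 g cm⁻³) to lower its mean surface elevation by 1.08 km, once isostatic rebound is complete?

7.31 km

Net drop Δ = e − u = e − e ρ_c/ρ_m = e (ρ_m − ρ_c)/ρ_m.
e = Δ ρ_m/(ρ_m − ρ_c) = 1.08 km × 3.25/0.48 = 7.31 km.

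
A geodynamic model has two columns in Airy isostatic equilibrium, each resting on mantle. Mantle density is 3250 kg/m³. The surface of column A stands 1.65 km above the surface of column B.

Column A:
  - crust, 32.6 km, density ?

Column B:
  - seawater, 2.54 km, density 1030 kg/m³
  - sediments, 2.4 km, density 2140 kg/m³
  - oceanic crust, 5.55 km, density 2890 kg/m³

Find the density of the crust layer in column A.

Take the compensation level at the base of the deeper column (depth z_c below the surface of column A) and equate Σ ρ_i t_i down to z_c; mantle fills any gap and the z_c terms cancel.
Column A: 32.6×ρ + (z_c − 32.6)×3250
Column B: 1.65×0 + 2.54×1030 + 2.4×2140 + 5.55×2890 + (z_c − 1.65 − 10.49)×3250
The z_c×3250 term appears on both sides and cancels. Collect the known terms of each column as K = Σ(ρt)_known − 3250 × (depth of known layers): K_A = 0 − 3250×32.6 = −105950; K_B = 23791.7 − 3250×(1.65 + 10.49) = −15663.3.
Balance: K_A + 32.6×ρ = K_B, so ρ = (K_B − K_A)/32.6 = 90286.7/32.6 = 2770 kg/m³.

2770 kg/m³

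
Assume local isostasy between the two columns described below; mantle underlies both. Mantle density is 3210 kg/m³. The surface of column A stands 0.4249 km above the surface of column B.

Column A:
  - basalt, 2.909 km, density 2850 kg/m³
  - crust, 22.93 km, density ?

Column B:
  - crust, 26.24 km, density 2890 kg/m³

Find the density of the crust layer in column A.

Take the compensation level at the base of the deeper column (depth z_c below the surface of column A) and equate Σ ρ_i t_i down to z_c; mantle fills any gap and the z_c terms cancel.
Column A: 2.909×2850 + 22.93×ρ + (z_c − 25.839)×3210
Column B: 0.4249×0 + 26.24×2890 + (z_c − 0.4249 − 26.24)×3210
The z_c×3210 term appears on both sides and cancels. Collect the known terms of each column as K = Σ(ρt)_known − 3210 × (depth of known layers): K_A = 8290.65 − 3210×25.839 = −74652.54; K_B = 75833.6 − 3210×(0.4249 + 26.24) = −9760.729.
Balance: K_A + 22.93×ρ = K_B, so ρ = (K_B − K_A)/22.93 = 64891.8/22.93 = 2830 kg/m³.

2830 kg/m³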